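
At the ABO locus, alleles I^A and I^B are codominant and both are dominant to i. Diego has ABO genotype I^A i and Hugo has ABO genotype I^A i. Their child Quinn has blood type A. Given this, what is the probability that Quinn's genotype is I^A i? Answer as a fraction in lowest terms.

2/3

Cross I^A i × I^A i → 1/4 I^A I^A, 1/2 I^A i, 1/4 i i.
Type-A genotypes among offspring: I^A I^A (1/4), I^A i (1/2); total 3/4.
P(I^A i | type A) = (1/2) / (3/4) = 2/3.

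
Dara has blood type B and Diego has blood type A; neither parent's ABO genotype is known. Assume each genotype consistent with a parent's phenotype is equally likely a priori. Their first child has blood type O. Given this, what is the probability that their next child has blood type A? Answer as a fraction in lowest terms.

1/4

Possible genotypes: Dara ∈ {I^B I^B, I^B i}; Diego ∈ {I^A I^A, I^A i}.
Weight each parental genotype pair by prior × P(type-O child):
  I^B i × I^A i: posterior weight 1; P(next child type A) = 1/4.
Weighted sum = 1/4.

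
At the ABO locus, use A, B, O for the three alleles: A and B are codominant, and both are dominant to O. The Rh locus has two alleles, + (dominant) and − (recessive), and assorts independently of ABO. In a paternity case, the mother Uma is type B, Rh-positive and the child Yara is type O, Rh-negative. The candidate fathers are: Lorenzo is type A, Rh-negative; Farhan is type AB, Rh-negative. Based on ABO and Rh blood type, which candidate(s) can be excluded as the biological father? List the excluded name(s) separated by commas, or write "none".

A candidate is excluded only if no genotype consistent with his phenotype could produce a type O, Rh-negative child with a type B, Rh-positive mother.
Farhan (type AB, Rh-): no genotype consistent with that phenotype can produce a type-O Rh- child with a type-B mother.

Farhan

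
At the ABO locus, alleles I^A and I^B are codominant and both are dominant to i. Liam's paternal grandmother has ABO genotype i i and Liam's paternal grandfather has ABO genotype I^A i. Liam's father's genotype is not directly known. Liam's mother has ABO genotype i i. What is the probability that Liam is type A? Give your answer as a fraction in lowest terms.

Liam's father's ABO genotype from i i × I^A i: 1/2 I^A i, 1/2 i i.
Crossing each possibility with the mother i i and summing P(type A): 1/2·1/2 + 1/2·0 = 1/4.

1/4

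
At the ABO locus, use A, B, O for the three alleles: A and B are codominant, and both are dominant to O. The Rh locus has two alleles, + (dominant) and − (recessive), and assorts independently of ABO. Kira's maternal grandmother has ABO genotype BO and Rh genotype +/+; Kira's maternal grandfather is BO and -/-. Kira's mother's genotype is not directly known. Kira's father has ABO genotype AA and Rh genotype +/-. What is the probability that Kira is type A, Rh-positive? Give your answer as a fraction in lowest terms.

3/8

Kira's mother's ABO genotype from BO × BO: 1/4 BB, 1/2 BO, 1/4 OO.
Crossing each possibility with the father AA and summing P(type A): 1/4·0 + 1/2·1/2 + 1/4·1 = 1/2.
Similarly for Rh via the mother's Rh distribution: P(Rh+) = 3/4.
Independent loci: 1/2 × 3/4 = 3/8.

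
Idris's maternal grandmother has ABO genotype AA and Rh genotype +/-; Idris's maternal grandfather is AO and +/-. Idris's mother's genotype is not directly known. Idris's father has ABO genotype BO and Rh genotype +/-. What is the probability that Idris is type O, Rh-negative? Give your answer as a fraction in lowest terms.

Idris's mother's ABO genotype from AA × AO: 1/2 AA, 1/2 AO.
Crossing each possibility with the father BO and summing P(type O): 1/2·0 + 1/2·1/4 = 1/8.
Similarly for Rh via the mother's Rh distribution: P(Rh-) = 1/4.
Independent loci: 1/8 × 1/4 = 1/32.

1/32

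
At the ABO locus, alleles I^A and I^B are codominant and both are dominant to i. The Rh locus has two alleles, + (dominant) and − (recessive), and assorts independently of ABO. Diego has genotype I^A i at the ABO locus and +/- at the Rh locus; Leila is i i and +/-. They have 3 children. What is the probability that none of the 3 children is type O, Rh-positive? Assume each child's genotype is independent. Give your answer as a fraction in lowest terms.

ABO cross I^A i × i i → 1/2 O, 1/2 A.
Rh cross +/- × +/- → 3/4 Rh+, 1/4 Rh-; so P(type O, Rh-positive) = 1/2 × 3/4 = 3/8 per child.
P(not type O, Rh-positive) = 5/8 for one child; (5/8)^3 = 125/512.

125/512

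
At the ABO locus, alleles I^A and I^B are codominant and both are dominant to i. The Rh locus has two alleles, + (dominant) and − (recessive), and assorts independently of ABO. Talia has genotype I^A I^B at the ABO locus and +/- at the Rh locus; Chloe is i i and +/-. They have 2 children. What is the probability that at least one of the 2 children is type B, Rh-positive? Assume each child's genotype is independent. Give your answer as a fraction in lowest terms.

39/64

ABO cross I^A I^B × i i → 1/2 A, 1/2 B.
Rh cross +/- × +/- → 3/4 Rh+, 1/4 Rh-; so P(type B, Rh-positive) = 1/2 × 3/4 = 3/8 per child.
P(none) = (5/8)^2 = 25/64; P(at least one) = 1 − 25/64 = 39/64.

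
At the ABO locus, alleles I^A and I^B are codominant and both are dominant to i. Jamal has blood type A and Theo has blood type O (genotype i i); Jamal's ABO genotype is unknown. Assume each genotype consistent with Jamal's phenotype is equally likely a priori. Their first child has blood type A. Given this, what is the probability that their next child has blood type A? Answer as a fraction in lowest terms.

Possible genotypes: Jamal ∈ {I^A I^A, I^A i}; Theo ∈ {i i}.
Weight each parental genotype pair by prior × P(type-A child):
  I^A I^A × i i: posterior weight 2/3; P(next child type A) = 1.
  I^A i × i i: posterior weight 1/3; P(next child type A) = 1/2.
Weighted sum = 5/6.

5/6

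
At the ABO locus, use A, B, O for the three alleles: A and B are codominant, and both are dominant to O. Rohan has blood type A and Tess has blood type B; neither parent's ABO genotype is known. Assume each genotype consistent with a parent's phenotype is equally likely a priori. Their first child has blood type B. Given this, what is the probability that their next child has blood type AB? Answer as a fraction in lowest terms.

5/12

Possible genotypes: Rohan ∈ {AA, AO}; Tess ∈ {BB, BO}.
Weight each parental genotype pair by prior × P(type-B child):
  AO × BB: posterior weight 2/3; P(next child type AB) = 1/2.
  AO × BO: posterior weight 1/3; P(next child type AB) = 1/4.
Weighted sum = 5/12.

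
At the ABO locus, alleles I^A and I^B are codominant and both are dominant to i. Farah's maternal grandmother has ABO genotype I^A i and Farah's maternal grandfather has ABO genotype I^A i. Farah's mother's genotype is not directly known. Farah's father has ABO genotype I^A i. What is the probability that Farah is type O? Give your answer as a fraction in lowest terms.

Farah's mother's ABO genotype from I^A i × I^A i: 1/4 I^A I^A, 1/2 I^A i, 1/4 i i.
Crossing each possibility with the father I^A i and summing P(type O): 1/4·0 + 1/2·1/4 + 1/4·1/2 = 1/4.

1/4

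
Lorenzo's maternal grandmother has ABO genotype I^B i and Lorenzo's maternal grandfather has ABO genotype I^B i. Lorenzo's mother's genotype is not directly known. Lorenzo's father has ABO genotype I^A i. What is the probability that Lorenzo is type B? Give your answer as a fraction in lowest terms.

1/4

Lorenzo's mother's ABO genotype from I^B i × I^B i: 1/4 I^B I^B, 1/2 I^B i, 1/4 i i.
Crossing each possibility with the father I^A i and summing P(type B): 1/4·1/2 + 1/2·1/4 + 1/4·0 = 1/4.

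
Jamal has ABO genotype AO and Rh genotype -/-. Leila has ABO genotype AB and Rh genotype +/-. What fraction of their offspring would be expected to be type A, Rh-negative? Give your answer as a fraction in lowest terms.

1/4

ABO cross AO × AB → offspring phenotypes: 1/2 A, 1/4 B, 1/4 AB.
Rh cross -/- × +/- → 1/2 Rh+, 1/2 Rh-.
Independent loci: P(type A, Rh-negative) = 1/2 × 1/2 = 1/4.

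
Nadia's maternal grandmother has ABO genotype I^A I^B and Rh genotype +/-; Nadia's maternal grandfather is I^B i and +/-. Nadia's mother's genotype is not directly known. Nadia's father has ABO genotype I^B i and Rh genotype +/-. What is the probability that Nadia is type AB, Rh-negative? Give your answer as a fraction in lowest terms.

Nadia's mother's ABO genotype from I^A I^B × I^B i: 1/4 I^A I^B, 1/4 I^A i, 1/4 I^B I^B, 1/4 I^B i.
Crossing each possibility with the father I^B i and summing P(type AB): 1/4·1/4 + 1/4·1/4 + 1/4·0 + 1/4·0 = 1/8.
Similarly for Rh via the mother's Rh distribution: P(Rh-) = 1/4.
Independent loci: 1/8 × 1/4 = 1/32.

1/32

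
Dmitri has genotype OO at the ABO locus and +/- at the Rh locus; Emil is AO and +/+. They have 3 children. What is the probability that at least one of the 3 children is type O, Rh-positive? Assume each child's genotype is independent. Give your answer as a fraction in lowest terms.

7/8

ABO cross OO × AO → 1/2 O, 1/2 A.
Rh cross +/- × +/+ → 1 Rh+; so P(type O, Rh-positive) = 1/2 × 1 = 1/2 per child.
P(none) = (1/2)^3 = 1/8; P(at least one) = 1 − 1/8 = 7/8.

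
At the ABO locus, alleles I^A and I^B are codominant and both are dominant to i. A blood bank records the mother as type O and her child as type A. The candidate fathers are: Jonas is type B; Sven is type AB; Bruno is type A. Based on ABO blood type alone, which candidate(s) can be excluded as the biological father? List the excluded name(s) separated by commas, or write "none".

Jonas

A candidate is excluded only if no genotype consistent with his phenotype could produce a type A child with a type O mother.
Jonas (type B): no genotype consistent with that phenotype can produce a type-A child with a type-O mother.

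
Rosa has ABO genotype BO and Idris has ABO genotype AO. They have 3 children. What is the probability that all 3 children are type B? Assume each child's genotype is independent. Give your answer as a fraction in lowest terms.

ABO cross BO × AO → 1/4 O, 1/4 A, 1/4 B, 1/4 AB.
So P(type B) = 1/4 per child.
All 3 independent: (1/4)^3 = 1/64.

1/64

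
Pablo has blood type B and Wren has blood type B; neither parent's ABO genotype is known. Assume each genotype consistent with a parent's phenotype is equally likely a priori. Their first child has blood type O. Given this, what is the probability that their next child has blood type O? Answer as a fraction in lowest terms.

1/4

Possible genotypes: Pablo ∈ {I^B I^B, I^B i}; Wren ∈ {I^B I^B, I^B i}.
Weight each parental genotype pair by prior × P(type-O child):
  I^B i × I^B i: posterior weight 1; P(next child type O) = 1/4.
Weighted sum = 1/4.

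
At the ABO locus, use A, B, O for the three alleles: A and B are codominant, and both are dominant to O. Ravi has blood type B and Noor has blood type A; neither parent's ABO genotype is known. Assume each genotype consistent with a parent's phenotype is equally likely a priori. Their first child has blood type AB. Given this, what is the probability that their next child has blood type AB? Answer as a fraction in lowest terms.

Possible genotypes: Ravi ∈ {BB, BO}; Noor ∈ {AA, AO}.
Weight each parental genotype pair by prior × P(type-AB child):
  BB × AA: posterior weight 4/9; P(next child type AB) = 1.
  BB × AO: posterior weight 2/9; P(next child type AB) = 1/2.
  BO × AA: posterior weight 2/9; P(next child type AB) = 1/2.
  BO × AO: posterior weight 1/9; P(next child type AB) = 1/4.
Weighted sum = 25/36.

25/36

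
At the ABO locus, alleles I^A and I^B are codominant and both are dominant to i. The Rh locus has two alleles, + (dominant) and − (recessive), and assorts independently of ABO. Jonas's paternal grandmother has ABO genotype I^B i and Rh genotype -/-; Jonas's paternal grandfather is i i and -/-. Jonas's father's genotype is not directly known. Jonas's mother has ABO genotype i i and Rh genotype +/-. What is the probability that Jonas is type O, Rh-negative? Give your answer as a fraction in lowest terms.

3/8

Jonas's father's ABO genotype from I^B i × i i: 1/2 I^B i, 1/2 i i.
Crossing each possibility with the mother i i and summing P(type O): 1/2·1/2 + 1/2·1 = 3/4.
Similarly for Rh via the father's Rh distribution: P(Rh-) = 1/2.
Independent loci: 3/4 × 1/2 = 3/8.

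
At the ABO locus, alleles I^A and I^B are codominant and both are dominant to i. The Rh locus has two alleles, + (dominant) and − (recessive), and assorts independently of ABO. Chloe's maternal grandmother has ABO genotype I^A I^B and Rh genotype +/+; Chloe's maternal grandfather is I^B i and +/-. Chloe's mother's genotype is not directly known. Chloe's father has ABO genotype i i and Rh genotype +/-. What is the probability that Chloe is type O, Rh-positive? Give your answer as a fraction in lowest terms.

Chloe's mother's ABO genotype from I^A I^B × I^B i: 1/4 I^A I^B, 1/4 I^A i, 1/4 I^B I^B, 1/4 I^B i.
Crossing each possibility with the father i i and summing P(type O): 1/4·0 + 1/4·1/2 + 1/4·0 + 1/4·1/2 = 1/4.
Similarly for Rh via the mother's Rh distribution: P(Rh+) = 7/8.
Independent loci: 1/4 × 7/8 = 7/32.

7/32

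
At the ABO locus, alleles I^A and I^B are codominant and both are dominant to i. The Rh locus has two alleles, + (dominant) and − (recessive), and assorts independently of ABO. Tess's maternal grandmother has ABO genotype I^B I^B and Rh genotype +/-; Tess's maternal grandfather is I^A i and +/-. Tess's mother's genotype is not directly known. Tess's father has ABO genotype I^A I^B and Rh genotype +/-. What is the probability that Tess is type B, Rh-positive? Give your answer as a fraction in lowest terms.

9/32

Tess's mother's ABO genotype from I^B I^B × I^A i: 1/2 I^A I^B, 1/2 I^B i.
Crossing each possibility with the father I^A I^B and summing P(type B): 1/2·1/4 + 1/2·1/2 = 3/8.
Similarly for Rh via the mother's Rh distribution: P(Rh+) = 3/4.
Independent loci: 3/8 × 3/4 = 9/32.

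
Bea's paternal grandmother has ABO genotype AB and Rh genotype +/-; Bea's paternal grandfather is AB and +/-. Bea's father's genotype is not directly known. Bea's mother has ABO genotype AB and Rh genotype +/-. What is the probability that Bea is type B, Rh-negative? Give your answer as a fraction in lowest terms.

Bea's father's ABO genotype from AB × AB: 1/4 AA, 1/2 AB, 1/4 BB.
Crossing each possibility with the mother AB and summing P(type B): 1/4·0 + 1/2·1/4 + 1/4·1/2 = 1/4.
Similarly for Rh via the father's Rh distribution: P(Rh-) = 1/4.
Independent loci: 1/4 × 1/4 = 1/16.

1/16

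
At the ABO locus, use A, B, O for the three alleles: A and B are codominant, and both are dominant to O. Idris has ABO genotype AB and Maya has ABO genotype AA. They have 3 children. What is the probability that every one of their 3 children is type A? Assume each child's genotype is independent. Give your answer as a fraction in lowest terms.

ABO cross AB × AA → 1/2 A, 1/2 AB.
So P(type A) = 1/2 per child.
All 3 independent: (1/2)^3 = 1/8.

1/8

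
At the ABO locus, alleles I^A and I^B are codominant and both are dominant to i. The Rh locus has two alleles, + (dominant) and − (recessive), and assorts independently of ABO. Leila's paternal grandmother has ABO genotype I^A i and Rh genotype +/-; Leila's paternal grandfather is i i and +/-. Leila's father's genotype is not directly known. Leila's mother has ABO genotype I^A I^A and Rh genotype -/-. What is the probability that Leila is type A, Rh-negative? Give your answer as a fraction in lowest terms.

Leila's father's ABO genotype from I^A i × i i: 1/2 I^A i, 1/2 i i.
Crossing each possibility with the mother I^A I^A and summing P(type A): 1/2·1 + 1/2·1 = 1.
Similarly for Rh via the father's Rh distribution: P(Rh-) = 1/2.
Independent loci: 1 × 1/2 = 1/2.

1/2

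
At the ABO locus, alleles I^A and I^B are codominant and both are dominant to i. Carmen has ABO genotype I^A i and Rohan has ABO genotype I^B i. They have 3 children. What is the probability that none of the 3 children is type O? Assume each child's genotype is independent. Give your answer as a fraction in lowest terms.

ABO cross I^A i × I^B i → 1/4 O, 1/4 A, 1/4 B, 1/4 AB.
So P(type O) = 1/4 per child.
P(not type O) = 3/4 for one child; (3/4)^3 = 27/64.

27/64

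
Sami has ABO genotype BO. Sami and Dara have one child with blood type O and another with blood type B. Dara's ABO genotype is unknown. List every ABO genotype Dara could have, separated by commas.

For each candidate genotype of Dara, check whether crossing it with BO can produce every observed child phenotype.
  AA → possible child types {A, AB} ✗
  AB → possible child types {A, B, AB} ✗
  AO → possible child types {O, A, B, AB} ✓
  BB → possible child types {B} ✗
  BO → possible child types {O, B} ✓
  OO → possible child types {O, B} ✓

AO, BO, OO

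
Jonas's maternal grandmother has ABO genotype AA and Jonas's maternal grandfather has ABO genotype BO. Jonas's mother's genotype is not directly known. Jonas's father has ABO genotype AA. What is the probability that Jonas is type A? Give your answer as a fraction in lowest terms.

Jonas's mother's ABO genotype from AA × BO: 1/2 AB, 1/2 AO.
Crossing each possibility with the father AA and summing P(type A): 1/2·1/2 + 1/2·1 = 3/4.

3/4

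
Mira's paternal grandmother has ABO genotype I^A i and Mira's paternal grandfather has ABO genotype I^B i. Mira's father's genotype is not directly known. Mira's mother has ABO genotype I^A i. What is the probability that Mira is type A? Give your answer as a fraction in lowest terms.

Mira's father's ABO genotype from I^A i × I^B i: 1/4 I^A I^B, 1/4 I^A i, 1/4 I^B i, 1/4 i i.
Crossing each possibility with the mother I^A i and summing P(type A): 1/4·1/2 + 1/4·3/4 + 1/4·1/4 + 1/4·1/2 = 1/2.

1/2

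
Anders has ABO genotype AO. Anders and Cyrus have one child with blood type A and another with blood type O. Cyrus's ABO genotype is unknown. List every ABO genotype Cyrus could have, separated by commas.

For each candidate genotype of Cyrus, check whether crossing it with AO can produce every observed child phenotype.
  AA → possible child types {A} ✗
  AB → possible child types {A, B, AB} ✗
  AO → possible child types {O, A} ✓
  BB → possible child types {B, AB} ✗
  BO → possible child types {O, A, B, AB} ✓
  OO → possible child types {O, A} ✓

AO, BO, OO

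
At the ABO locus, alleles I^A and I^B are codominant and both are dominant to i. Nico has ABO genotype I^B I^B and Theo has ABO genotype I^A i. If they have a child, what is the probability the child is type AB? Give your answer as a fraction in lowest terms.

1/2

ABO cross I^B I^B × I^A i → offspring phenotypes: 1/2 B, 1/2 AB.
So P(type AB) = 1/2.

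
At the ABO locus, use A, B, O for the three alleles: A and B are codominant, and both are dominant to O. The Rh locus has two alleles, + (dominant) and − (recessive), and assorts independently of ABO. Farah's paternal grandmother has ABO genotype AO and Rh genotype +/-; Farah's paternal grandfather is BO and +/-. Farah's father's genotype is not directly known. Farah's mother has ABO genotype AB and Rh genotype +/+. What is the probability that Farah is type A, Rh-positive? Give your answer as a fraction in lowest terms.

3/8

Farah's father's ABO genotype from AO × BO: 1/4 AB, 1/4 AO, 1/4 BO, 1/4 OO.
Crossing each possibility with the mother AB and summing P(type A): 1/4·1/4 + 1/4·1/2 + 1/4·1/4 + 1/4·1/2 = 3/8.
Similarly for Rh via the father's Rh distribution: P(Rh+) = 1.
Independent loci: 3/8 × 1 = 3/8.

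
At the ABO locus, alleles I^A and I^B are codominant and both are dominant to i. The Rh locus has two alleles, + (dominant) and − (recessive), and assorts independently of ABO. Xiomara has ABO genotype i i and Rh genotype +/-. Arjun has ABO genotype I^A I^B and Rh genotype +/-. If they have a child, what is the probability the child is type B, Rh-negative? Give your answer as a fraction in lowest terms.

1/8

ABO cross i i × I^A I^B → offspring phenotypes: 1/2 A, 1/2 B.
Rh cross +/- × +/- → 3/4 Rh+, 1/4 Rh-.
Independent loci: P(type B, Rh-negative) = 1/2 × 1/4 = 1/8.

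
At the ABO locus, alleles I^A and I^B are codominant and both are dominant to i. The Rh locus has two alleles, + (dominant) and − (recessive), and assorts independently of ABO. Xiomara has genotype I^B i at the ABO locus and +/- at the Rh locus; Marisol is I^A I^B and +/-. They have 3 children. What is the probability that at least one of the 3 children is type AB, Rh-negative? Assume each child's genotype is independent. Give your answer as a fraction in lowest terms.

ABO cross I^B i × I^A I^B → 1/4 A, 1/2 B, 1/4 AB.
Rh cross +/- × +/- → 3/4 Rh+, 1/4 Rh-; so P(type AB, Rh-negative) = 1/4 × 1/4 = 1/16 per child.
P(none) = (15/16)^3 = 3375/4096; P(at least one) = 1 − 3375/4096 = 721/4096.

721/4096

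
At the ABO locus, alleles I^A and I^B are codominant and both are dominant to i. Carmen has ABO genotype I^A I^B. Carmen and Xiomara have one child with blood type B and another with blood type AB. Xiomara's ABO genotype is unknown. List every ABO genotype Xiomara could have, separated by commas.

I^A I^B, I^A i, I^B I^B, I^B i

For each candidate genotype of Xiomara, check whether crossing it with I^A I^B can produce every observed child phenotype.
  I^A I^A → possible child types {A, AB} ✗
  I^A I^B → possible child types {A, B, AB} ✓
  I^A i → possible child types {A, B, AB} ✓
  I^B I^B → possible child types {B, AB} ✓
  I^B i → possible child types {A, B, AB} ✓
  i i → possible child types {A, B} ✗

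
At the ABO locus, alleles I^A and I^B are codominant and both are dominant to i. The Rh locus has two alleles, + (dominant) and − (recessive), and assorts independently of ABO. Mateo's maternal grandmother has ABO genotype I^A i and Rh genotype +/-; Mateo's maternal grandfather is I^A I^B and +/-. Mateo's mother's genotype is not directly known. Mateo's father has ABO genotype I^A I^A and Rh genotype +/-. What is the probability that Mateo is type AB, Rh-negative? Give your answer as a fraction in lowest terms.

1/16

Mateo's mother's ABO genotype from I^A i × I^A I^B: 1/4 I^A I^A, 1/4 I^A I^B, 1/4 I^A i, 1/4 I^B i.
Crossing each possibility with the father I^A I^A and summing P(type AB): 1/4·0 + 1/4·1/2 + 1/4·0 + 1/4·1/2 = 1/4.
Similarly for Rh via the mother's Rh distribution: P(Rh-) = 1/4.
Independent loci: 1/4 × 1/4 = 1/16.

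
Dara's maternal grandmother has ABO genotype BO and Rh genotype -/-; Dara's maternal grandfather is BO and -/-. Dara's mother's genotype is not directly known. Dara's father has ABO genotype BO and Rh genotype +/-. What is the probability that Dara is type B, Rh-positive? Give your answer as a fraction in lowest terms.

3/8

Dara's mother's ABO genotype from BO × BO: 1/4 BB, 1/2 BO, 1/4 OO.
Crossing each possibility with the father BO and summing P(type B): 1/4·1 + 1/2·3/4 + 1/4·1/2 = 3/4.
Similarly for Rh via the mother's Rh distribution: P(Rh+) = 1/2.
Independent loci: 3/4 × 1/2 = 3/8.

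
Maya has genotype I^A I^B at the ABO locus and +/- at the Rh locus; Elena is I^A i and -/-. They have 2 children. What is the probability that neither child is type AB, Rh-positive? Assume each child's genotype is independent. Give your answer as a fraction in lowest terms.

49/64

ABO cross I^A I^B × I^A i → 1/2 A, 1/4 B, 1/4 AB.
Rh cross +/- × -/- → 1/2 Rh+, 1/2 Rh-; so P(type AB, Rh-positive) = 1/4 × 1/2 = 1/8 per child.
P(not type AB, Rh-positive) = 7/8 for one child; (7/8)^2 = 49/64.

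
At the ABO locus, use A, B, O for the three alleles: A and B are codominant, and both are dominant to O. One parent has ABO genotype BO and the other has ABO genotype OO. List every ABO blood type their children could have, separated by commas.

Gametes from BO × OO give offspring ABO genotypes BO, OO, i.e. phenotypes O, B.

O, B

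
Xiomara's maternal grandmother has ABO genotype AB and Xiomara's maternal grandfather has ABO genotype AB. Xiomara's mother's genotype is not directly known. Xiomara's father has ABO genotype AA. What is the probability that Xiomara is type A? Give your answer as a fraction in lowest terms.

Xiomara's mother's ABO genotype from AB × AB: 1/4 AA, 1/2 AB, 1/4 BB.
Crossing each possibility with the father AA and summing P(type A): 1/4·1 + 1/2·1/2 + 1/4·0 = 1/2.

1/2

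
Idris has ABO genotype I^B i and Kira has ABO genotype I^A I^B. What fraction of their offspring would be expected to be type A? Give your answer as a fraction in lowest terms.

ABO cross I^B i × I^A I^B → offspring phenotypes: 1/4 A, 1/2 B, 1/4 AB.
So P(type A) = 1/4.

1/4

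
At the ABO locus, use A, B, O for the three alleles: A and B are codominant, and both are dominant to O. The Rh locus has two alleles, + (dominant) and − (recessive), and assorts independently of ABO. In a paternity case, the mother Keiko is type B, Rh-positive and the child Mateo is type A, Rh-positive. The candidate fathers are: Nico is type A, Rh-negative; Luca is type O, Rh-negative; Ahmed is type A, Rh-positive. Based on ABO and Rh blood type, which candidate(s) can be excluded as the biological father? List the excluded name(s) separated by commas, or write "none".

Luca

A candidate is excluded only if no genotype consistent with his phenotype could produce a type A, Rh-positive child with a type B, Rh-positive mother.
Luca (type O, Rh-): no genotype consistent with that phenotype can produce a type-A Rh+ child with a type-B mother.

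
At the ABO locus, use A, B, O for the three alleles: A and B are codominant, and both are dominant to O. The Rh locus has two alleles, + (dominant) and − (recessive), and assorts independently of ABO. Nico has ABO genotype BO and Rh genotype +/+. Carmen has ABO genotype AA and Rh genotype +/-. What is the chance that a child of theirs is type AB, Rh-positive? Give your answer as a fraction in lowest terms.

1/2

ABO cross BO × AA → offspring phenotypes: 1/2 A, 1/2 AB.
Rh cross +/+ × +/- → 1 Rh+.
Independent loci: P(type AB, Rh-positive) = 1/2 × 1 = 1/2.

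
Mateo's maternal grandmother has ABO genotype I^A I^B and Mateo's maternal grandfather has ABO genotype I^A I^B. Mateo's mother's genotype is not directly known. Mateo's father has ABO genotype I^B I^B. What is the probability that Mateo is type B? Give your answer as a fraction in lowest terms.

1/2

Mateo's mother's ABO genotype from I^A I^B × I^A I^B: 1/4 I^A I^A, 1/2 I^A I^B, 1/4 I^B I^B.
Crossing each possibility with the father I^B I^B and summing P(type B): 1/4·0 + 1/2·1/2 + 1/4·1 = 1/2.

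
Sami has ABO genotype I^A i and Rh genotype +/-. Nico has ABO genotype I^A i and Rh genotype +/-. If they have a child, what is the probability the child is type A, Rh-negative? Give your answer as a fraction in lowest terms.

3/16

ABO cross I^A i × I^A i → offspring phenotypes: 1/4 O, 3/4 A.
Rh cross +/- × +/- → 3/4 Rh+, 1/4 Rh-.
Independent loci: P(type A, Rh-negative) = 3/4 × 1/4 = 3/16.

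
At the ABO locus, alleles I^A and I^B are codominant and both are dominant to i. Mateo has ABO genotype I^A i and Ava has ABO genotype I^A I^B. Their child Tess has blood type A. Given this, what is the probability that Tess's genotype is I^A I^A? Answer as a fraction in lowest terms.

Cross I^A i × I^A I^B → 1/4 I^A I^A, 1/4 I^A I^B, 1/4 I^A i, 1/4 I^B i.
Type-A genotypes among offspring: I^A I^A (1/4), I^A i (1/4); total 1/2.
P(I^A I^A | type A) = (1/4) / (1/2) = 1/2.

1/2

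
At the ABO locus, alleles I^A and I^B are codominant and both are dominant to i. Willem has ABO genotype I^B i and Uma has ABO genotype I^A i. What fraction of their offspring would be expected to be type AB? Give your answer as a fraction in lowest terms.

ABO cross I^B i × I^A i → offspring phenotypes: 1/4 O, 1/4 A, 1/4 B, 1/4 AB.
So P(type AB) = 1/4.

1/4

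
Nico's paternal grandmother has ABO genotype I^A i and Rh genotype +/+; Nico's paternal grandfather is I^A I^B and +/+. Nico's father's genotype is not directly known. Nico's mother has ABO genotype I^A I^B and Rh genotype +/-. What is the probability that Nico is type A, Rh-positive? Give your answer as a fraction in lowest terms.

Nico's father's ABO genotype from I^A i × I^A I^B: 1/4 I^A I^A, 1/4 I^A I^B, 1/4 I^A i, 1/4 I^B i.
Crossing each possibility with the mother I^A I^B and summing P(type A): 1/4·1/2 + 1/4·1/4 + 1/4·1/2 + 1/4·1/4 = 3/8.
Similarly for Rh via the father's Rh distribution: P(Rh+) = 1.
Independent loci: 3/8 × 1 = 3/8.

3/8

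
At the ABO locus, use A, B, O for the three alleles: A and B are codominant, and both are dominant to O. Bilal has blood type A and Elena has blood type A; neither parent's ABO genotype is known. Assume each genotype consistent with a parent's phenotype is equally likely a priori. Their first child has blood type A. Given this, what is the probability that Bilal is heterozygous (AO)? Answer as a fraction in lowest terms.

Possible genotypes: Bilal ∈ {AA, AO}; Elena ∈ {AA, AO}.
Weight each parental genotype pair by prior × P(type-A child):
  AA × AA: posterior weight 4/15.
  AA × AO: posterior weight 4/15.
  AO × AA: posterior weight 4/15.
  AO × AO: posterior weight 1/5.
Sum the posterior weight over pairs where Bilal is AO: 7/15.

7/15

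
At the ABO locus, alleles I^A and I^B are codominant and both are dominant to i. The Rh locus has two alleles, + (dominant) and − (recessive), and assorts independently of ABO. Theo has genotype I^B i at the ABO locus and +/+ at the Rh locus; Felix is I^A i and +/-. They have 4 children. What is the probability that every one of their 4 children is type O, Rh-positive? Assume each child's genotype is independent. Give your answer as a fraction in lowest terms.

ABO cross I^B i × I^A i → 1/4 O, 1/4 A, 1/4 B, 1/4 AB.
Rh cross +/+ × +/- → 1 Rh+; so P(type O, Rh-positive) = 1/4 × 1 = 1/4 per child.
All 4 independent: (1/4)^4 = 1/256.

1/256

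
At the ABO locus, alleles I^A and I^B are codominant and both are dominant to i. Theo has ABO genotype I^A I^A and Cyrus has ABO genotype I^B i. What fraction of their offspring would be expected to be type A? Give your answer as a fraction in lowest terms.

ABO cross I^A I^A × I^B i → offspring phenotypes: 1/2 A, 1/2 AB.
So P(type A) = 1/2.

1/2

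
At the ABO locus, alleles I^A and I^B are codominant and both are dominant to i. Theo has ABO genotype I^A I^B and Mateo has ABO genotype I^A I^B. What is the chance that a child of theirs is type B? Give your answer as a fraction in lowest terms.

1/4

ABO cross I^A I^B × I^A I^B → offspring phenotypes: 1/4 A, 1/4 B, 1/2 AB.
So P(type B) = 1/4.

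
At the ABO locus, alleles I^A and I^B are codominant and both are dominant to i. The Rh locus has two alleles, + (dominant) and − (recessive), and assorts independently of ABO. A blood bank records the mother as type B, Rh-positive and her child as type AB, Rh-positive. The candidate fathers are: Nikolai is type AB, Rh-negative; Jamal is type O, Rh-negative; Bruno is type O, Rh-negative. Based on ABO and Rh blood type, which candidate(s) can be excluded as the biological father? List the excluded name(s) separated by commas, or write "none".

Jamal, Bruno

A candidate is excluded only if no genotype consistent with his phenotype could produce a type AB, Rh-positive child with a type B, Rh-positive mother.
Jamal (type O, Rh-): no genotype consistent with that phenotype can produce a type-AB Rh+ child with a type-B mother.
Bruno (type O, Rh-): no genotype consistent with that phenotype can produce a type-AB Rh+ child with a type-B mother.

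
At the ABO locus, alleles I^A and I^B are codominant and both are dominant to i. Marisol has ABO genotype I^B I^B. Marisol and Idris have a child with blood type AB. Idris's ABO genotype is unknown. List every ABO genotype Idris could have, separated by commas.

I^A I^A, I^A I^B, I^A i

For each candidate genotype of Idris, check whether crossing it with I^B I^B can produce every observed child phenotype.
  I^A I^A → possible child types {AB} ✓
  I^A I^B → possible child types {B, AB} ✓
  I^A i → possible child types {B, AB} ✓
  I^B I^B → possible child types {B} ✗
  I^B i → possible child types {B} ✗
  i i → possible child types {B} ✗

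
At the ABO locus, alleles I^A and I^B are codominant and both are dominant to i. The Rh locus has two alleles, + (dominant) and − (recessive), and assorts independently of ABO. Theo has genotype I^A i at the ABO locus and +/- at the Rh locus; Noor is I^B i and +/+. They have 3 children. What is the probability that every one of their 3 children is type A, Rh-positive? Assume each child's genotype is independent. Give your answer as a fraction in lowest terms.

ABO cross I^A i × I^B i → 1/4 O, 1/4 A, 1/4 B, 1/4 AB.
Rh cross +/- × +/+ → 1 Rh+; so P(type A, Rh-positive) = 1/4 × 1 = 1/4 per child.
All 3 independent: (1/4)^3 = 1/64.

1/64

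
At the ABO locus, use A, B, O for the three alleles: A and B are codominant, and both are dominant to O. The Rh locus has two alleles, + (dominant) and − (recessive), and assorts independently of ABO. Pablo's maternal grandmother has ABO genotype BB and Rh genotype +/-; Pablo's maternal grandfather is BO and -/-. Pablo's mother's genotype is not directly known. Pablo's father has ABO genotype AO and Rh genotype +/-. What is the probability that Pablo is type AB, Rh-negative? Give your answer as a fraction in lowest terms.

9/64

Pablo's mother's ABO genotype from BB × BO: 1/2 BB, 1/2 BO.
Crossing each possibility with the father AO and summing P(type AB): 1/2·1/2 + 1/2·1/4 = 3/8.
Similarly for Rh via the mother's Rh distribution: P(Rh-) = 3/8.
Independent loci: 3/8 × 3/8 = 9/64.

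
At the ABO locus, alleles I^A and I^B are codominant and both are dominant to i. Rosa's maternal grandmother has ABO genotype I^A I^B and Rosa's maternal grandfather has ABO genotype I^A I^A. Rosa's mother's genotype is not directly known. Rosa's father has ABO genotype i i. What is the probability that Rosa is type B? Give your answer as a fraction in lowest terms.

1/4

Rosa's mother's ABO genotype from I^A I^B × I^A I^A: 1/2 I^A I^A, 1/2 I^A I^B.
Crossing each possibility with the father i i and summing P(type B): 1/2·0 + 1/2·1/2 = 1/4.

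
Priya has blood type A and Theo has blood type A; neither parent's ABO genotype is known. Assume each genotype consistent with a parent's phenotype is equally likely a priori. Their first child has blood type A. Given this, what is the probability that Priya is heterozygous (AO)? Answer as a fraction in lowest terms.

Possible genotypes: Priya ∈ {AA, AO}; Theo ∈ {AA, AO}.
Weight each parental genotype pair by prior × P(type-A child):
  AA × AA: posterior weight 4/15.
  AA × AO: posterior weight 4/15.
  AO × AA: posterior weight 4/15.
  AO × AO: posterior weight 1/5.
Sum the posterior weight over pairs where Priya is AO: 7/15.

7/15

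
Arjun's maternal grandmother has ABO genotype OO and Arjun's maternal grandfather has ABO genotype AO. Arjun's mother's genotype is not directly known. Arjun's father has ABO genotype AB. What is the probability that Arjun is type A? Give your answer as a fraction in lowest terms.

1/2

Arjun's mother's ABO genotype from OO × AO: 1/2 AO, 1/2 OO.
Crossing each possibility with the father AB and summing P(type A): 1/2·1/2 + 1/2·1/2 = 1/2.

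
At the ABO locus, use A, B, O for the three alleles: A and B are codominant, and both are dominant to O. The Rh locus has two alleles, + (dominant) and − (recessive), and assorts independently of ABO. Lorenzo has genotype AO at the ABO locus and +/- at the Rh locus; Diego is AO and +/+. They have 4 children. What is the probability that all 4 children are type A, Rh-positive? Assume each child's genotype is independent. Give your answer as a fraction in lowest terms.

81/256

ABO cross AO × AO → 1/4 O, 3/4 A.
Rh cross +/- × +/+ → 1 Rh+; so P(type A, Rh-positive) = 3/4 × 1 = 3/4 per child.
All 4 independent: (3/4)^4 = 81/256.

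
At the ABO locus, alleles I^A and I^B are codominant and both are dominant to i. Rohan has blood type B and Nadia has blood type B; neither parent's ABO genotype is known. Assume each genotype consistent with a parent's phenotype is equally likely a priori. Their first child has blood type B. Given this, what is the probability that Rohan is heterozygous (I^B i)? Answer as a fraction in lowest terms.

Possible genotypes: Rohan ∈ {I^B I^B, I^B i}; Nadia ∈ {I^B I^B, I^B i}.
Weight each parental genotype pair by prior × P(type-B child):
  I^B I^B × I^B I^B: posterior weight 4/15.
  I^B I^B × I^B i: posterior weight 4/15.
  I^B i × I^B I^B: posterior weight 4/15.
  I^B i × I^B i: posterior weight 1/5.
Sum the posterior weight over pairs where Rohan is I^B i: 7/15.

7/15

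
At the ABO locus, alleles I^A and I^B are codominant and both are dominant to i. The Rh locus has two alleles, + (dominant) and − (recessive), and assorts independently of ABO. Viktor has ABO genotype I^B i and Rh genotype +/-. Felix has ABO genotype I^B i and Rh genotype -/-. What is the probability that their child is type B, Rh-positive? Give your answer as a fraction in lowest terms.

3/8

ABO cross I^B i × I^B i → offspring phenotypes: 1/4 O, 3/4 B.
Rh cross +/- × -/- → 1/2 Rh+, 1/2 Rh-.
Independent loci: P(type B, Rh-positive) = 3/4 × 1/2 = 3/8.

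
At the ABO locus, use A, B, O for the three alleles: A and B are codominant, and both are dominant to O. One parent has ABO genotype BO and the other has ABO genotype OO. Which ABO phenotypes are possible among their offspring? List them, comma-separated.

O, B

Gametes from BO × OO give offspring ABO genotypes BO, OO, i.e. phenotypes O, B.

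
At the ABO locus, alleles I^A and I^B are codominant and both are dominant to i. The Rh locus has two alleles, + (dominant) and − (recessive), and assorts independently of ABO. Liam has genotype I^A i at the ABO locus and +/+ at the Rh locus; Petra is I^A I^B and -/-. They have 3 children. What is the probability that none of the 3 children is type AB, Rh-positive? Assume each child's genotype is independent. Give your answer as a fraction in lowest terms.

ABO cross I^A i × I^A I^B → 1/2 A, 1/4 B, 1/4 AB.
Rh cross +/+ × -/- → 1 Rh+; so P(type AB, Rh-positive) = 1/4 × 1 = 1/4 per child.
P(not type AB, Rh-positive) = 3/4 for one child; (3/4)^3 = 27/64.

27/64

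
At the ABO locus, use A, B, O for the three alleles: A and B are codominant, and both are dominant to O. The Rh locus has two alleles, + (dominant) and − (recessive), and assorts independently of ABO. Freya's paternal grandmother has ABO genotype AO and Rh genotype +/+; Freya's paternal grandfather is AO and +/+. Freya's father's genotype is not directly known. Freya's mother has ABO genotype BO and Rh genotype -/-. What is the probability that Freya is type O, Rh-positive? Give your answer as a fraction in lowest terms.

Freya's father's ABO genotype from AO × AO: 1/4 AA, 1/2 AO, 1/4 OO.
Crossing each possibility with the mother BO and summing P(type O): 1/4·0 + 1/2·1/4 + 1/4·1/2 = 1/4.
Similarly for Rh via the father's Rh distribution: P(Rh+) = 1.
Independent loci: 1/4 × 1 = 1/4.

1/4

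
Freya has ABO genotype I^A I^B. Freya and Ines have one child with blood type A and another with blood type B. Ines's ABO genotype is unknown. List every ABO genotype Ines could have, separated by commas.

For each candidate genotype of Ines, check whether crossing it with I^A I^B can produce every observed child phenotype.
  I^A I^A → possible child types {A, AB} ✗
  I^A I^B → possible child types {A, B, AB} ✓
  I^A i → possible child types {A, B, AB} ✓
  I^B I^B → possible child types {B, AB} ✗
  I^B i → possible child types {A, B, AB} ✓
  i i → possible child types {A, B} ✓

I^A I^B, I^A i, I^B i, i i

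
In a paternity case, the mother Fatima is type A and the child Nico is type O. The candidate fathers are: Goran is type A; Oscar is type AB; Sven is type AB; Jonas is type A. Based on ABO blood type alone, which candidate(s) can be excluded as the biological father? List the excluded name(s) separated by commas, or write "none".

Oscar, Sven

A candidate is excluded only if no genotype consistent with his phenotype could produce a type O child with a type A mother.
Oscar (type AB): no genotype consistent with that phenotype can produce a type-O child with a type-A mother.
Sven (type AB): no genotype consistent with that phenotype can produce a type-O child with a type-A mother.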